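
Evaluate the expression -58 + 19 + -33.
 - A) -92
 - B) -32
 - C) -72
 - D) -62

First: -58 + 19 = -39
Then: -39 + -33 = -72
C) -72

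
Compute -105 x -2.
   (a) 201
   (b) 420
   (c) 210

-105 * -2 = 210
c) 210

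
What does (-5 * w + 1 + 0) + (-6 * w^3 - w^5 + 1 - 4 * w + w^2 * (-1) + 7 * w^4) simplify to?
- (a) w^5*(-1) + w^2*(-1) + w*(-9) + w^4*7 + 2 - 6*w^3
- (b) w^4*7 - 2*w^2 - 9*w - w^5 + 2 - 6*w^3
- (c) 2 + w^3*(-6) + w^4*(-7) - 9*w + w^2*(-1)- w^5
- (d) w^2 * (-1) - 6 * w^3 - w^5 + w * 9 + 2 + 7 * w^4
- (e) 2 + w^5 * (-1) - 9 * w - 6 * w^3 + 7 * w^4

Adding the polynomials and combining like terms:
(-5*w + 1 + 0) + (-6*w^3 - w^5 + 1 - 4*w + w^2*(-1) + 7*w^4)
= w^5*(-1) + w^2*(-1) + w*(-9) + w^4*7 + 2 - 6*w^3
a) w^5*(-1) + w^2*(-1) + w*(-9) + w^4*7 + 2 - 6*w^3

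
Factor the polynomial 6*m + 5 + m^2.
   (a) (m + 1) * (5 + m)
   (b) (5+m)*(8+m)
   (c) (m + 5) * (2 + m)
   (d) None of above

We need to factor 6*m + 5 + m^2.
The factored form is (m + 1) * (5 + m).
a) (m + 1) * (5 + m)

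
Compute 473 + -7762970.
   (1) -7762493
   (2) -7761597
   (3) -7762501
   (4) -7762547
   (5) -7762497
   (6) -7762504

473 + -7762970 = -7762497
5) -7762497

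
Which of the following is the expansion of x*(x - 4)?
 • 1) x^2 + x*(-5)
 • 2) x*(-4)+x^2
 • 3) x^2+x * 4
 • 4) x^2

Expanding x*(x - 4):
= x*(-4)+x^2
2) x*(-4)+x^2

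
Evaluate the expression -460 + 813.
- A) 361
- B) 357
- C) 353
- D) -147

-460 + 813 = 353
C) 353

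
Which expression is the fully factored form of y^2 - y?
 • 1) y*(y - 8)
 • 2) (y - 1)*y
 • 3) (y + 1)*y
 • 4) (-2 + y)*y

We need to factor y^2 - y.
The factored form is (y - 1)*y.
2) (y - 1)*y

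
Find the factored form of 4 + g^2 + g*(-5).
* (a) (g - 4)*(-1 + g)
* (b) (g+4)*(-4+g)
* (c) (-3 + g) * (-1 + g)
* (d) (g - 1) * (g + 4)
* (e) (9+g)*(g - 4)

We need to factor 4 + g^2 + g*(-5).
The factored form is (g - 4)*(-1 + g).
a) (g - 4)*(-1 + g)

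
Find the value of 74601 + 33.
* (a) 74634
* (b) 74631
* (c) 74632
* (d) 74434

74601 + 33 = 74634
a) 74634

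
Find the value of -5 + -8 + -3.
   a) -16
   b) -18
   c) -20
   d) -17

First: -5 + -8 = -13
Then: -13 + -3 = -16
a) -16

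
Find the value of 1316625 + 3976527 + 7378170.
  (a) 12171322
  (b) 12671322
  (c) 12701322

First: 1316625 + 3976527 = 5293152
Then: 5293152 + 7378170 = 12671322
b) 12671322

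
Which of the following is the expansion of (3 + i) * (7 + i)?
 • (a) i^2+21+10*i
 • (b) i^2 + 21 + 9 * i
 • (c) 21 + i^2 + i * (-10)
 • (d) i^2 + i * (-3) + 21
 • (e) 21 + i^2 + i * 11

Expanding (3 + i) * (7 + i):
= i^2+21+10*i
a) i^2+21+10*i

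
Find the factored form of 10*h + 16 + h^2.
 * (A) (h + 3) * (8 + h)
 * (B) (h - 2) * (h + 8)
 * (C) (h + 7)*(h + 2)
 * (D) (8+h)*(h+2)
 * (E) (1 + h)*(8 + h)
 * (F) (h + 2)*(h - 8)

We need to factor 10*h + 16 + h^2.
The factored form is (8+h)*(h+2).
D) (8+h)*(h+2)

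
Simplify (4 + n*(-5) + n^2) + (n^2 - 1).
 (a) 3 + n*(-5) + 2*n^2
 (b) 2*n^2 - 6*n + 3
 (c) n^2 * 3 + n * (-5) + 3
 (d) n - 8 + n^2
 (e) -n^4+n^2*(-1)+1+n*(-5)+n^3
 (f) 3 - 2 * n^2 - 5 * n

Adding the polynomials and combining like terms:
(4 + n*(-5) + n^2) + (n^2 - 1)
= 3 + n*(-5) + 2*n^2
a) 3 + n*(-5) + 2*n^2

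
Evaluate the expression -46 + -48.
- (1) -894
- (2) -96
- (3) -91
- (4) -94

-46 + -48 = -94
4) -94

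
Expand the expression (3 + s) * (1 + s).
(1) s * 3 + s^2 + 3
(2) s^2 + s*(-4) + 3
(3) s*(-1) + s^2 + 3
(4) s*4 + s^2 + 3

Expanding (3 + s) * (1 + s):
= s*4 + s^2 + 3
4) s*4 + s^2 + 3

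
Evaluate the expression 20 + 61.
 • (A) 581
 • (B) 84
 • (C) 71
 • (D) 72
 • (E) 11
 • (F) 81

20 + 61 = 81
F) 81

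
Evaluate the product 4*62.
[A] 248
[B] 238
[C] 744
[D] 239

4 * 62 = 248
A) 248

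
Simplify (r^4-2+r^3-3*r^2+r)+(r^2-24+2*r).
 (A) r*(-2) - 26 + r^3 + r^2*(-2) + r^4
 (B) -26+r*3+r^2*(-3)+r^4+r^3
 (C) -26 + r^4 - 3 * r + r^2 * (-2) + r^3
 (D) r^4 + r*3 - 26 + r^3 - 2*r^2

Adding the polynomials and combining like terms:
(r^4 - 2 + r^3 - 3*r^2 + r) + (r^2 - 24 + 2*r)
= r^4 + r*3 - 26 + r^3 - 2*r^2
D) r^4 + r*3 - 26 + r^3 - 2*r^2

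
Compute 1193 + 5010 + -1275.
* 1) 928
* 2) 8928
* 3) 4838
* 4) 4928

First: 1193 + 5010 = 6203
Then: 6203 + -1275 = 4928
4) 4928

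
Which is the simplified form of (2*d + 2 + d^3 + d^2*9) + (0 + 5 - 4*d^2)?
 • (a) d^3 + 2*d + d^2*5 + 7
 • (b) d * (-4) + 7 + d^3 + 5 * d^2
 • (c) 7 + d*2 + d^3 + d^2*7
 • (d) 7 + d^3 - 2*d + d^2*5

Adding the polynomials and combining like terms:
(2*d + 2 + d^3 + d^2*9) + (0 + 5 - 4*d^2)
= d^3 + 2*d + d^2*5 + 7
a) d^3 + 2*d + d^2*5 + 7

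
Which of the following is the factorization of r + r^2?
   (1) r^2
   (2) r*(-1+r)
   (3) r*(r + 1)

We need to factor r + r^2.
The factored form is r*(r + 1).
3) r*(r + 1)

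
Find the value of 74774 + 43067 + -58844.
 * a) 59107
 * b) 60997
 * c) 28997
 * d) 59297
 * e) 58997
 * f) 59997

First: 74774 + 43067 = 117841
Then: 117841 + -58844 = 58997
e) 58997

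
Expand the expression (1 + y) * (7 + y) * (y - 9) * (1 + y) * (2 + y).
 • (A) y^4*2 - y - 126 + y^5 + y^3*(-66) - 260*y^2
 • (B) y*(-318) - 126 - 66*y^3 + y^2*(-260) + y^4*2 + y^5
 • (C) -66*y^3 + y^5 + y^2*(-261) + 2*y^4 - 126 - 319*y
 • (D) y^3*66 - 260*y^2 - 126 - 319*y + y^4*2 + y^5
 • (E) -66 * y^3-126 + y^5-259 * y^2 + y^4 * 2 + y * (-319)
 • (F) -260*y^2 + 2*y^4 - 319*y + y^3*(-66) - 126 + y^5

Expanding (1 + y) * (7 + y) * (y - 9) * (1 + y) * (2 + y):
= -260*y^2 + 2*y^4 - 319*y + y^3*(-66) - 126 + y^5
F) -260*y^2 + 2*y^4 - 319*y + y^3*(-66) - 126 + y^5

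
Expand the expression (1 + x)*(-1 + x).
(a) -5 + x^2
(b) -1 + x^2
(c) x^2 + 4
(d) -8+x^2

Expanding (1 + x)*(-1 + x):
= -1 + x^2
b) -1 + x^2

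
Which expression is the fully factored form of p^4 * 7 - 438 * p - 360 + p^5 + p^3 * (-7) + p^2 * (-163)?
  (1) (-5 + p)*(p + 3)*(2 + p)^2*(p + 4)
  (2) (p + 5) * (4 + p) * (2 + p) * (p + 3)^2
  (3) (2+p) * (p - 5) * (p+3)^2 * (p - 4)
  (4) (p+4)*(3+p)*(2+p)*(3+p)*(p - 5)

We need to factor p^4 * 7 - 438 * p - 360 + p^5 + p^3 * (-7) + p^2 * (-163).
The factored form is (p+4)*(3+p)*(2+p)*(3+p)*(p - 5).
4) (p+4)*(3+p)*(2+p)*(3+p)*(p - 5)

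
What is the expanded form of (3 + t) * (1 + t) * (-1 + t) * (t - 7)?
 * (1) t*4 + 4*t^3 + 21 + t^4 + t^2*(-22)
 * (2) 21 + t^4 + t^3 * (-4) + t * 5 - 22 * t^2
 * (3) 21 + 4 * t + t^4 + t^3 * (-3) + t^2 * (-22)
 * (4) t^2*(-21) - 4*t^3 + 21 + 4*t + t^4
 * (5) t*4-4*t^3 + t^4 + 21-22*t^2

Expanding (3 + t) * (1 + t) * (-1 + t) * (t - 7):
= t*4-4*t^3 + t^4 + 21-22*t^2
5) t*4-4*t^3 + t^4 + 21-22*t^2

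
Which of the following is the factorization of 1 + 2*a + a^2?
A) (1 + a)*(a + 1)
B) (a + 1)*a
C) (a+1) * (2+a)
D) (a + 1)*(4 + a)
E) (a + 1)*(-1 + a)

We need to factor 1 + 2*a + a^2.
The factored form is (1 + a)*(a + 1).
A) (1 + a)*(a + 1)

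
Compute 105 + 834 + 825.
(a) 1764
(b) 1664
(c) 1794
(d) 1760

First: 105 + 834 = 939
Then: 939 + 825 = 1764
a) 1764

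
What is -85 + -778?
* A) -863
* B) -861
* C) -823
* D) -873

-85 + -778 = -863
A) -863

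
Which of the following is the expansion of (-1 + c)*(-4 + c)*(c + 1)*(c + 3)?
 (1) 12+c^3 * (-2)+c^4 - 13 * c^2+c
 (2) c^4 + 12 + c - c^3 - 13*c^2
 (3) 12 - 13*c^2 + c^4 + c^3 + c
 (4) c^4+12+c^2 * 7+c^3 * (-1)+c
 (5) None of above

Expanding (-1 + c)*(-4 + c)*(c + 1)*(c + 3):
= c^4 + 12 + c - c^3 - 13*c^2
2) c^4 + 12 + c - c^3 - 13*c^2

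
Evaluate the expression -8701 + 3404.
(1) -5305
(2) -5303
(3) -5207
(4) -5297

-8701 + 3404 = -5297
4) -5297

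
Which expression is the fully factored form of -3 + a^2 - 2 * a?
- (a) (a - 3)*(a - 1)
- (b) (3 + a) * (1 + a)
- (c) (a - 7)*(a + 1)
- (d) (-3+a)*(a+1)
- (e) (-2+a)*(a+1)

We need to factor -3 + a^2 - 2 * a.
The factored form is (-3+a)*(a+1).
d) (-3+a)*(a+1)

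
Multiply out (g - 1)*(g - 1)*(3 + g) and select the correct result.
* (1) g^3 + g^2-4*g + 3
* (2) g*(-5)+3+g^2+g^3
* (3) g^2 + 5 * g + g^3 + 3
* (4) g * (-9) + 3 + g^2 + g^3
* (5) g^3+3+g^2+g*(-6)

Expanding (g - 1)*(g - 1)*(3 + g):
= g*(-5)+3+g^2+g^3
2) g*(-5)+3+g^2+g^3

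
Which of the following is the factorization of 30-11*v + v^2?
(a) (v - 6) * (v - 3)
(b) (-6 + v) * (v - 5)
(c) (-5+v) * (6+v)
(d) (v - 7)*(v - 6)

We need to factor 30-11*v + v^2.
The factored form is (-6 + v) * (v - 5).
b) (-6 + v) * (v - 5)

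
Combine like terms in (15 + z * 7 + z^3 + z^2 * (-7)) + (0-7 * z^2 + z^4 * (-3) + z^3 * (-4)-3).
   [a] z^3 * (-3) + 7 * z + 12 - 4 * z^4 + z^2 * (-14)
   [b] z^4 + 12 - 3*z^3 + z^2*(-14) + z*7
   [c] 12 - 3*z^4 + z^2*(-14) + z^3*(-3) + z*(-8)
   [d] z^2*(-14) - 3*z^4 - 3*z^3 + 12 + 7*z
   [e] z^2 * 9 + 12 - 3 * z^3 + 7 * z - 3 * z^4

Adding the polynomials and combining like terms:
(15 + z*7 + z^3 + z^2*(-7)) + (0 - 7*z^2 + z^4*(-3) + z^3*(-4) - 3)
= z^2*(-14) - 3*z^4 - 3*z^3 + 12 + 7*z
d) z^2*(-14) - 3*z^4 - 3*z^3 + 12 + 7*z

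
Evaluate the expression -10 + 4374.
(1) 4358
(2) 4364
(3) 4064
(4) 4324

-10 + 4374 = 4364
2) 4364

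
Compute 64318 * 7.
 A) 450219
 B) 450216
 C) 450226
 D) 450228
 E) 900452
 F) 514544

64318 * 7 = 450226
C) 450226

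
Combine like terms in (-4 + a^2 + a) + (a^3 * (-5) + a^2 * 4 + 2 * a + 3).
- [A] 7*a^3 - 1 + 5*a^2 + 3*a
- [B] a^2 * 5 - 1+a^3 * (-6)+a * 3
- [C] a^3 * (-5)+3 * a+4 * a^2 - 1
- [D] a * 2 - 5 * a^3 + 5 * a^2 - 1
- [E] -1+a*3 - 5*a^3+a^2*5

Adding the polynomials and combining like terms:
(-4 + a^2 + a) + (a^3*(-5) + a^2*4 + 2*a + 3)
= -1+a*3 - 5*a^3+a^2*5
E) -1+a*3 - 5*a^3+a^2*5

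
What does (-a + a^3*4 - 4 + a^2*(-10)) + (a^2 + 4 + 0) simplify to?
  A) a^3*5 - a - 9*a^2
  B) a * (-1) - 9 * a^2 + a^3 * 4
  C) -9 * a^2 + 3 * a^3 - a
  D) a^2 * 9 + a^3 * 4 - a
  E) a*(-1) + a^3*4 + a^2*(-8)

Adding the polynomials and combining like terms:
(-a + a^3*4 - 4 + a^2*(-10)) + (a^2 + 4 + 0)
= a * (-1) - 9 * a^2 + a^3 * 4
B) a * (-1) - 9 * a^2 + a^3 * 4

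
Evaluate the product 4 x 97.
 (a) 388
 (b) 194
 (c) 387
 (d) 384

4 * 97 = 388
a) 388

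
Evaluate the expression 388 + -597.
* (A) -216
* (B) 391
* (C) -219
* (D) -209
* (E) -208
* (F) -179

388 + -597 = -209
D) -209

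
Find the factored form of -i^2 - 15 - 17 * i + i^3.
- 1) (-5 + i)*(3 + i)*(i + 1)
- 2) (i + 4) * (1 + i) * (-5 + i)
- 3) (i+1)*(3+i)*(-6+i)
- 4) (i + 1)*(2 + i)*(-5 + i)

We need to factor -i^2 - 15 - 17 * i + i^3.
The factored form is (-5 + i)*(3 + i)*(i + 1).
1) (-5 + i)*(3 + i)*(i + 1)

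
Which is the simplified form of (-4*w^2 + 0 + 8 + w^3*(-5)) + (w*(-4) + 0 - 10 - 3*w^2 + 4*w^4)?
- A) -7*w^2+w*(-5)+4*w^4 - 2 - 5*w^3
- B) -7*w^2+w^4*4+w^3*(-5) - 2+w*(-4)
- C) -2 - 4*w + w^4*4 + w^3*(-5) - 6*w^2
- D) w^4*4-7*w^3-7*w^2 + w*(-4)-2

Adding the polynomials and combining like terms:
(-4*w^2 + 0 + 8 + w^3*(-5)) + (w*(-4) + 0 - 10 - 3*w^2 + 4*w^4)
= -7*w^2+w^4*4+w^3*(-5) - 2+w*(-4)
B) -7*w^2+w^4*4+w^3*(-5) - 2+w*(-4)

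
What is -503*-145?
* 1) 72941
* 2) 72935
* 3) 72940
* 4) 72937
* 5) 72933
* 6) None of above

-503 * -145 = 72935
2) 72935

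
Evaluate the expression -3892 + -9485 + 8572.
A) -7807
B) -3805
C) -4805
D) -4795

First: -3892 + -9485 = -13377
Then: -13377 + 8572 = -4805
C) -4805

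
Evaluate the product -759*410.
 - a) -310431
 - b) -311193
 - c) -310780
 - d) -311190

-759 * 410 = -311190
d) -311190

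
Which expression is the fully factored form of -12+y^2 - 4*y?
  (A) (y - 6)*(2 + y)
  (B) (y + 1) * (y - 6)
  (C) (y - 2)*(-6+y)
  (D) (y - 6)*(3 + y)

We need to factor -12+y^2 - 4*y.
The factored form is (y - 6)*(2 + y).
A) (y - 6)*(2 + y)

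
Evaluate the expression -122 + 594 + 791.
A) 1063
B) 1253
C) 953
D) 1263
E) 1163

First: -122 + 594 = 472
Then: 472 + 791 = 1263
D) 1263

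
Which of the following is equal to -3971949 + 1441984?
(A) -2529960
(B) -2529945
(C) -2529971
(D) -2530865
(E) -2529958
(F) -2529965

-3971949 + 1441984 = -2529965
F) -2529965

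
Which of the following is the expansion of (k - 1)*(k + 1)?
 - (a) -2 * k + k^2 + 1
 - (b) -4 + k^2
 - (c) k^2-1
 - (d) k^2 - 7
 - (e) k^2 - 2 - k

Expanding (k - 1)*(k + 1):
= k^2-1
c) k^2-1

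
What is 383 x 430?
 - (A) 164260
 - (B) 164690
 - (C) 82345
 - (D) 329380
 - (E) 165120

383 * 430 = 164690
B) 164690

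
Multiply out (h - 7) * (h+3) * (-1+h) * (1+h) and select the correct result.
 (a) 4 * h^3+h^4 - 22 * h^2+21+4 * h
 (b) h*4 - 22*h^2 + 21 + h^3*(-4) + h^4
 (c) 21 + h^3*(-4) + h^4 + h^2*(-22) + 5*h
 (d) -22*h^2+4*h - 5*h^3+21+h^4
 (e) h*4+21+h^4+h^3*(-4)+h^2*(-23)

Expanding (h - 7) * (h+3) * (-1+h) * (1+h):
= h*4 - 22*h^2 + 21 + h^3*(-4) + h^4
b) h*4 - 22*h^2 + 21 + h^3*(-4) + h^4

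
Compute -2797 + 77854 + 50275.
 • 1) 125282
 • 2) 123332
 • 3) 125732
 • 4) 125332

First: -2797 + 77854 = 75057
Then: 75057 + 50275 = 125332
4) 125332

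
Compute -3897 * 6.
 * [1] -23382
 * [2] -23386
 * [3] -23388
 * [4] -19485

-3897 * 6 = -23382
1) -23382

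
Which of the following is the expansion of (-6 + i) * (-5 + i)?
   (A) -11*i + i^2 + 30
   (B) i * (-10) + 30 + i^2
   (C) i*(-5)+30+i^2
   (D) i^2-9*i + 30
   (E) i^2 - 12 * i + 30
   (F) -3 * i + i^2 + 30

Expanding (-6 + i) * (-5 + i):
= -11*i + i^2 + 30
A) -11*i + i^2 + 30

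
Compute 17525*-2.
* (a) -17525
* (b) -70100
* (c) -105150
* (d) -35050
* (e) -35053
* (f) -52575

17525 * -2 = -35050
d) -35050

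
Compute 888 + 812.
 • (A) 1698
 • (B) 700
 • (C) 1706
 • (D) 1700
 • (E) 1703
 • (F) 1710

888 + 812 = 1700
D) 1700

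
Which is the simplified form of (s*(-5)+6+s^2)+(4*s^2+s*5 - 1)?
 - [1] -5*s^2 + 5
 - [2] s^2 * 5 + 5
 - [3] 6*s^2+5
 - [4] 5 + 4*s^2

Adding the polynomials and combining like terms:
(s*(-5) + 6 + s^2) + (4*s^2 + s*5 - 1)
= s^2 * 5 + 5
2) s^2 * 5 + 5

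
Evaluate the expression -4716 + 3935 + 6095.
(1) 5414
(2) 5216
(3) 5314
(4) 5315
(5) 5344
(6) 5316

First: -4716 + 3935 = -781
Then: -781 + 6095 = 5314
3) 5314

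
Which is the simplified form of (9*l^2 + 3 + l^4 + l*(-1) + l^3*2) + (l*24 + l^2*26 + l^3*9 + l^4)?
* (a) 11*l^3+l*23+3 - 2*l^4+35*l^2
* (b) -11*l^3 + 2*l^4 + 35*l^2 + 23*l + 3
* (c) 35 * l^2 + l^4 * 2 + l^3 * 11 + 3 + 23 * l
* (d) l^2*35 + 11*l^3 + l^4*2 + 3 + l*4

Adding the polynomials and combining like terms:
(9*l^2 + 3 + l^4 + l*(-1) + l^3*2) + (l*24 + l^2*26 + l^3*9 + l^4)
= 35 * l^2 + l^4 * 2 + l^3 * 11 + 3 + 23 * l
c) 35 * l^2 + l^4 * 2 + l^3 * 11 + 3 + 23 * l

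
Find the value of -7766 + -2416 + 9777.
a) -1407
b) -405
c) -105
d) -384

First: -7766 + -2416 = -10182
Then: -10182 + 9777 = -405
b) -405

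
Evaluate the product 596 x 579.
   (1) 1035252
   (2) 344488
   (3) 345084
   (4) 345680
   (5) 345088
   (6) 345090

596 * 579 = 345084
3) 345084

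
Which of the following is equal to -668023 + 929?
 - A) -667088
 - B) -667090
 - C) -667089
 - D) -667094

-668023 + 929 = -667094
D) -667094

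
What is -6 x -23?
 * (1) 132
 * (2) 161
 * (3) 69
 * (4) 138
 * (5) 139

-6 * -23 = 138
4) 138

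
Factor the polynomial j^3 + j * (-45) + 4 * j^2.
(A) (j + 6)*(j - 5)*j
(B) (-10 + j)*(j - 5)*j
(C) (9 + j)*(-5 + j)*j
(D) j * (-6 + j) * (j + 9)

We need to factor j^3 + j * (-45) + 4 * j^2.
The factored form is (9 + j)*(-5 + j)*j.
C) (9 + j)*(-5 + j)*j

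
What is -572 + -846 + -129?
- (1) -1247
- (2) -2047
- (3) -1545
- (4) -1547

First: -572 + -846 = -1418
Then: -1418 + -129 = -1547
4) -1547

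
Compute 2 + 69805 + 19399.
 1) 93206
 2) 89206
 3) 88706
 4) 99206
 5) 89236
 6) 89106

First: 2 + 69805 = 69807
Then: 69807 + 19399 = 89206
2) 89206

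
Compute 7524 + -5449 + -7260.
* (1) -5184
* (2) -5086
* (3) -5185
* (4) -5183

First: 7524 + -5449 = 2075
Then: 2075 + -7260 = -5185
3) -5185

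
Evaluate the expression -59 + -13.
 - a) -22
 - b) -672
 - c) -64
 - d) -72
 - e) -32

-59 + -13 = -72
d) -72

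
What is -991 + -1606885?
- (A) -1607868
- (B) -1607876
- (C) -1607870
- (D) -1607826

-991 + -1606885 = -1607876
B) -1607876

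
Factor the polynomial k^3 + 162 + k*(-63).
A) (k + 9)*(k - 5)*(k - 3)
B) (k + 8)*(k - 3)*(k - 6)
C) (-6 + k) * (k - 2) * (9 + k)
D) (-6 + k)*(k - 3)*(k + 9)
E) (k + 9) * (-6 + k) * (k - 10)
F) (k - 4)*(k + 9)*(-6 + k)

We need to factor k^3 + 162 + k*(-63).
The factored form is (-6 + k)*(k - 3)*(k + 9).
D) (-6 + k)*(k - 3)*(k + 9)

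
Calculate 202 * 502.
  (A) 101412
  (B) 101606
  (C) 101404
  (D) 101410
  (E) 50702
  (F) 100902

202 * 502 = 101404
C) 101404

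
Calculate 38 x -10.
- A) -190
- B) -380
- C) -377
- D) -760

38 * -10 = -380
B) -380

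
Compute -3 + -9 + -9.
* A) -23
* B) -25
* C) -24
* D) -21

First: -3 + -9 = -12
Then: -12 + -9 = -21
D) -21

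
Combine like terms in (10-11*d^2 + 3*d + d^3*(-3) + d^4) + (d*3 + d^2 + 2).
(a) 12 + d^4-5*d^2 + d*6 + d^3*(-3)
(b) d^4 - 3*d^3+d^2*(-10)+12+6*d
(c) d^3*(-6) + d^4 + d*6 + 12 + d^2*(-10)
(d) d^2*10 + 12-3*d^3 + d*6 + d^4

Adding the polynomials and combining like terms:
(10 - 11*d^2 + 3*d + d^3*(-3) + d^4) + (d*3 + d^2 + 2)
= d^4 - 3*d^3+d^2*(-10)+12+6*d
b) d^4 - 3*d^3+d^2*(-10)+12+6*d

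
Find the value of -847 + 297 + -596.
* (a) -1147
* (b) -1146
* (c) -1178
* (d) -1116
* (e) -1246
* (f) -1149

First: -847 + 297 = -550
Then: -550 + -596 = -1146
b) -1146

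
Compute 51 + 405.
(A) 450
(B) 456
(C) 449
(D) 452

51 + 405 = 456
B) 456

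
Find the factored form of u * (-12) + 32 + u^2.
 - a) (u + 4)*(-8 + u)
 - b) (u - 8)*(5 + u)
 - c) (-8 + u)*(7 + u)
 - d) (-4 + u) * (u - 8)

We need to factor u * (-12) + 32 + u^2.
The factored form is (-4 + u) * (u - 8).
d) (-4 + u) * (u - 8)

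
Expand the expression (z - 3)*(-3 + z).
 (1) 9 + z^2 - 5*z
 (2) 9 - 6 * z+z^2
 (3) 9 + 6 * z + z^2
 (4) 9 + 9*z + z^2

Expanding (z - 3)*(-3 + z):
= 9 - 6 * z+z^2
2) 9 - 6 * z+z^2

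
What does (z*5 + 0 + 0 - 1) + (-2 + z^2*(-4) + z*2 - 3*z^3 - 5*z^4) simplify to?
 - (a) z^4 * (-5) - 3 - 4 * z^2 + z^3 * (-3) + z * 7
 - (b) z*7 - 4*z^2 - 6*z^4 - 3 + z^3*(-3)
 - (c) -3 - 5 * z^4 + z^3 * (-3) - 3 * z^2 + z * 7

Adding the polynomials and combining like terms:
(z*5 + 0 + 0 - 1) + (-2 + z^2*(-4) + z*2 - 3*z^3 - 5*z^4)
= z^4 * (-5) - 3 - 4 * z^2 + z^3 * (-3) + z * 7
a) z^4 * (-5) - 3 - 4 * z^2 + z^3 * (-3) + z * 7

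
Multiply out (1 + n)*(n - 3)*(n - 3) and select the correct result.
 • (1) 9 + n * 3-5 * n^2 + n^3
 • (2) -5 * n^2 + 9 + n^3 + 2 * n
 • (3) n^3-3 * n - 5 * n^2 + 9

Expanding (1 + n)*(n - 3)*(n - 3):
= 9 + n * 3-5 * n^2 + n^3
1) 9 + n * 3-5 * n^2 + n^3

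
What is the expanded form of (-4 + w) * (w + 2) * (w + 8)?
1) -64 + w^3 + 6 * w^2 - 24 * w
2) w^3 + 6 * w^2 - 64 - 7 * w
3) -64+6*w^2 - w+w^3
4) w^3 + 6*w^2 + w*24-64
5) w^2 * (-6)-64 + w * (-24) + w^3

Expanding (-4 + w) * (w + 2) * (w + 8):
= -64 + w^3 + 6 * w^2 - 24 * w
1) -64 + w^3 + 6 * w^2 - 24 * w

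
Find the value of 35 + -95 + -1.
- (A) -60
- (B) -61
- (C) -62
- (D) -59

First: 35 + -95 = -60
Then: -60 + -1 = -61
B) -61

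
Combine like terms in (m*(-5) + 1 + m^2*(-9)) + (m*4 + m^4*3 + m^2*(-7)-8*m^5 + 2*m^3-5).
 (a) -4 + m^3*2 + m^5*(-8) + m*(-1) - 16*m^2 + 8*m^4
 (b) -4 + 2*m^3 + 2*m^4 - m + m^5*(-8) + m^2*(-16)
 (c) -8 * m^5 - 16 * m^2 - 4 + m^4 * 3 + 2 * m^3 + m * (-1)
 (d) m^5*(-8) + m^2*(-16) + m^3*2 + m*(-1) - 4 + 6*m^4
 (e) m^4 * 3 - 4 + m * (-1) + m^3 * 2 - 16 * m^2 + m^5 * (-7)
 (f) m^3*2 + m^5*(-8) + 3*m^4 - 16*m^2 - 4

Adding the polynomials and combining like terms:
(m*(-5) + 1 + m^2*(-9)) + (m*4 + m^4*3 + m^2*(-7) - 8*m^5 + 2*m^3 - 5)
= -8 * m^5 - 16 * m^2 - 4 + m^4 * 3 + 2 * m^3 + m * (-1)
c) -8 * m^5 - 16 * m^2 - 4 + m^4 * 3 + 2 * m^3 + m * (-1)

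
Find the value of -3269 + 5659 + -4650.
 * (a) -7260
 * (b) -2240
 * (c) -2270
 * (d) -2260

First: -3269 + 5659 = 2390
Then: 2390 + -4650 = -2260
d) -2260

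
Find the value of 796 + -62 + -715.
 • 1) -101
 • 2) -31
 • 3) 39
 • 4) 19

First: 796 + -62 = 734
Then: 734 + -715 = 19
4) 19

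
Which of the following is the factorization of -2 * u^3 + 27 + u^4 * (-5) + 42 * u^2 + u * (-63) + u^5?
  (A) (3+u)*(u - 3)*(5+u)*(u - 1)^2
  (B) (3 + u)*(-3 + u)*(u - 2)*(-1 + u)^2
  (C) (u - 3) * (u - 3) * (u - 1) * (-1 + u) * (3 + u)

We need to factor -2 * u^3 + 27 + u^4 * (-5) + 42 * u^2 + u * (-63) + u^5.
The factored form is (u - 3) * (u - 3) * (u - 1) * (-1 + u) * (3 + u).
C) (u - 3) * (u - 3) * (u - 1) * (-1 + u) * (3 + u)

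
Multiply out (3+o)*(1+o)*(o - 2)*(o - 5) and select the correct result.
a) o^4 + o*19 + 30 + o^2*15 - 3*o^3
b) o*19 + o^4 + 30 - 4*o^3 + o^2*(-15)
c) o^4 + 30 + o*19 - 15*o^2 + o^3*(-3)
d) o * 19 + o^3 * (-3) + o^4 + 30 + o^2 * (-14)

Expanding (3+o)*(1+o)*(o - 2)*(o - 5):
= o^4 + 30 + o*19 - 15*o^2 + o^3*(-3)
c) o^4 + 30 + o*19 - 15*o^2 + o^3*(-3)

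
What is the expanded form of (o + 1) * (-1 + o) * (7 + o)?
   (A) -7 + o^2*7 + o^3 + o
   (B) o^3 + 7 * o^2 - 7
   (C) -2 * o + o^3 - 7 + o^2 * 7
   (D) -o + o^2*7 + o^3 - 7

Expanding (o + 1) * (-1 + o) * (7 + o):
= -o + o^2*7 + o^3 - 7
D) -o + o^2*7 + o^3 - 7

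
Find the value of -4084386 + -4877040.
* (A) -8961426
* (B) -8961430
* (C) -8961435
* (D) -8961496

-4084386 + -4877040 = -8961426
A) -8961426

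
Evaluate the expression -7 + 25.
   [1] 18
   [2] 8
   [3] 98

-7 + 25 = 18
1) 18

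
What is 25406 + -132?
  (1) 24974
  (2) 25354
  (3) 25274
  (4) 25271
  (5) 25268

25406 + -132 = 25274
3) 25274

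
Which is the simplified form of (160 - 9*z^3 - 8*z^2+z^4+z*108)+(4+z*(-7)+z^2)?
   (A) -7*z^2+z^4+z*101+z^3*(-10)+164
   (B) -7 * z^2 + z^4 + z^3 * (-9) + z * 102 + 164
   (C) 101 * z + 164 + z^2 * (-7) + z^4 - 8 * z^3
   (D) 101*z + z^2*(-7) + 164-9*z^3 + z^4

Adding the polynomials and combining like terms:
(160 - 9*z^3 - 8*z^2 + z^4 + z*108) + (4 + z*(-7) + z^2)
= 101*z + z^2*(-7) + 164-9*z^3 + z^4
D) 101*z + z^2*(-7) + 164-9*z^3 + z^4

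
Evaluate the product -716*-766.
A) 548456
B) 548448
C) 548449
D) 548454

-716 * -766 = 548456
A) 548456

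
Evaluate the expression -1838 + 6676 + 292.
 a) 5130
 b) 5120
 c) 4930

First: -1838 + 6676 = 4838
Then: 4838 + 292 = 5130
a) 5130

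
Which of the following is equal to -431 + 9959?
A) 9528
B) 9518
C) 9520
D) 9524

-431 + 9959 = 9528
A) 9528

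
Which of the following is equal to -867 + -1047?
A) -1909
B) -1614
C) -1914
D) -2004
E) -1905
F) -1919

-867 + -1047 = -1914
C) -1914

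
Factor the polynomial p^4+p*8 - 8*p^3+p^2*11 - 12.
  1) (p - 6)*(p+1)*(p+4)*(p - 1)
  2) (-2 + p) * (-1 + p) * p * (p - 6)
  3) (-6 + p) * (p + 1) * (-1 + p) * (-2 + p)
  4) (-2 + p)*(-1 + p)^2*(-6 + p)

We need to factor p^4+p*8 - 8*p^3+p^2*11 - 12.
The factored form is (-6 + p) * (p + 1) * (-1 + p) * (-2 + p).
3) (-6 + p) * (p + 1) * (-1 + p) * (-2 + p)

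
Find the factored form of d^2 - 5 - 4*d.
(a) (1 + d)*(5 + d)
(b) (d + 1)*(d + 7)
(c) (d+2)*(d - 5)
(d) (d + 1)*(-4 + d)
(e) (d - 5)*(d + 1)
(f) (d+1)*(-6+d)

We need to factor d^2 - 5 - 4*d.
The factored form is (d - 5)*(d + 1).
e) (d - 5)*(d + 1)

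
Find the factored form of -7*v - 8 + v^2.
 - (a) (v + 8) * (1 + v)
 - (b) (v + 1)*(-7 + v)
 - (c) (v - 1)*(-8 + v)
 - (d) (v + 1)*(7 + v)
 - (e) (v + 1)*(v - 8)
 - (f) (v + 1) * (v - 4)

We need to factor -7*v - 8 + v^2.
The factored form is (v + 1)*(v - 8).
e) (v + 1)*(v - 8)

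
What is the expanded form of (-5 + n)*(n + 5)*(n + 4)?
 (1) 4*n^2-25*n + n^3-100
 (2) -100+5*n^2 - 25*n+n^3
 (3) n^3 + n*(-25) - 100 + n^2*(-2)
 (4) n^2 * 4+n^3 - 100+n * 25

Expanding (-5 + n)*(n + 5)*(n + 4):
= 4*n^2-25*n + n^3-100
1) 4*n^2-25*n + n^3-100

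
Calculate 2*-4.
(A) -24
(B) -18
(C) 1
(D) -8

2 * -4 = -8
D) -8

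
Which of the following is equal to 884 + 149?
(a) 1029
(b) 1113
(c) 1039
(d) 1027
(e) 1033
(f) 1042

884 + 149 = 1033
e) 1033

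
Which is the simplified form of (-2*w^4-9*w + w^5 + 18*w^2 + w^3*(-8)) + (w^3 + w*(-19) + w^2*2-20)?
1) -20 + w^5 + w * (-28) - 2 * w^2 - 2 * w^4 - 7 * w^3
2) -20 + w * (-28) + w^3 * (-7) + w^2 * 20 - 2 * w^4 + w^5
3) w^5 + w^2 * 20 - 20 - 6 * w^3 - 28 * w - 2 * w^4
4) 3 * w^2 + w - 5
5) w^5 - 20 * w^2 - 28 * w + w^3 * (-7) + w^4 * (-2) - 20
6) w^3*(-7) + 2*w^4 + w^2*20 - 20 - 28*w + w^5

Adding the polynomials and combining like terms:
(-2*w^4 - 9*w + w^5 + 18*w^2 + w^3*(-8)) + (w^3 + w*(-19) + w^2*2 - 20)
= -20 + w * (-28) + w^3 * (-7) + w^2 * 20 - 2 * w^4 + w^5
2) -20 + w * (-28) + w^3 * (-7) + w^2 * 20 - 2 * w^4 + w^5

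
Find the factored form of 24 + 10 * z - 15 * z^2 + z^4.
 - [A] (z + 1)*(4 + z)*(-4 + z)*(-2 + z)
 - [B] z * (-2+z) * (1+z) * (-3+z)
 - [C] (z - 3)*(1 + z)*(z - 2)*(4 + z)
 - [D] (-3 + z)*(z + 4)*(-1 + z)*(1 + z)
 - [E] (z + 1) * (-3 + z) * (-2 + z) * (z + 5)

We need to factor 24 + 10 * z - 15 * z^2 + z^4.
The factored form is (z - 3)*(1 + z)*(z - 2)*(4 + z).
C) (z - 3)*(1 + z)*(z - 2)*(4 + z)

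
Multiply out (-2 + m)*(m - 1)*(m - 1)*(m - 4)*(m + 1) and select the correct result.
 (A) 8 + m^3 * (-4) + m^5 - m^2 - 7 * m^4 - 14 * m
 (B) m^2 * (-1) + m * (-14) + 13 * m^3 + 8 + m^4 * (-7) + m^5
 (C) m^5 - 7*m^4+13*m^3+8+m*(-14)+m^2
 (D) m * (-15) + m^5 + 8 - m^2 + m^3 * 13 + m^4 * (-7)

Expanding (-2 + m)*(m - 1)*(m - 1)*(m - 4)*(m + 1):
= m^2 * (-1) + m * (-14) + 13 * m^3 + 8 + m^4 * (-7) + m^5
B) m^2 * (-1) + m * (-14) + 13 * m^3 + 8 + m^4 * (-7) + m^5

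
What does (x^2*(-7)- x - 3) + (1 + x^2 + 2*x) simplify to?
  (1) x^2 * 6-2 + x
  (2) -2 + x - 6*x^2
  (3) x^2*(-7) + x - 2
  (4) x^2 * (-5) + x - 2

Adding the polynomials and combining like terms:
(x^2*(-7) - x - 3) + (1 + x^2 + 2*x)
= -2 + x - 6*x^2
2) -2 + x - 6*x^2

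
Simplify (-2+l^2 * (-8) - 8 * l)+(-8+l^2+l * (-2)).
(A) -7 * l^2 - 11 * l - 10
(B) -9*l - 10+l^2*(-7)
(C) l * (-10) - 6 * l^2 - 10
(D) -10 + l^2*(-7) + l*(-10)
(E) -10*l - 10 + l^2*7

Adding the polynomials and combining like terms:
(-2 + l^2*(-8) - 8*l) + (-8 + l^2 + l*(-2))
= -10 + l^2*(-7) + l*(-10)
D) -10 + l^2*(-7) + l*(-10)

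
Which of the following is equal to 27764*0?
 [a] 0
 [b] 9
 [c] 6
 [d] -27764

27764 * 0 = 0
a) 0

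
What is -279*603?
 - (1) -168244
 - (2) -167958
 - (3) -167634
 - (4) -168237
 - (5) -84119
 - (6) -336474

-279 * 603 = -168237
4) -168237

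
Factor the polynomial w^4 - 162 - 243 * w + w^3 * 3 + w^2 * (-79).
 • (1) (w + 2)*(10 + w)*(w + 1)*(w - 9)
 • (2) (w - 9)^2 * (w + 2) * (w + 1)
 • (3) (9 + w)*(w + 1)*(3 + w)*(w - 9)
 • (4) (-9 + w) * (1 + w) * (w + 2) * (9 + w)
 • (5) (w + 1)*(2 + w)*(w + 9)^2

We need to factor w^4 - 162 - 243 * w + w^3 * 3 + w^2 * (-79).
The factored form is (-9 + w) * (1 + w) * (w + 2) * (9 + w).
4) (-9 + w) * (1 + w) * (w + 2) * (9 + w)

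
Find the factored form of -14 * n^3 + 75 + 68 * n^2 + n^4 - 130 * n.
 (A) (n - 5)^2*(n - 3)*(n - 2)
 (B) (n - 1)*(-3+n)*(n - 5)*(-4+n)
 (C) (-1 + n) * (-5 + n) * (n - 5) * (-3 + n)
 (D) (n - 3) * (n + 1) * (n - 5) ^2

We need to factor -14 * n^3 + 75 + 68 * n^2 + n^4 - 130 * n.
The factored form is (-1 + n) * (-5 + n) * (n - 5) * (-3 + n).
C) (-1 + n) * (-5 + n) * (n - 5) * (-3 + n)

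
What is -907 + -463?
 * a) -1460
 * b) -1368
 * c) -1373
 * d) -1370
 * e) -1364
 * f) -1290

-907 + -463 = -1370
d) -1370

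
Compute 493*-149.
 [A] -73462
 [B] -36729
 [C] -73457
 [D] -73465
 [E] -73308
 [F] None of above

493 * -149 = -73457
C) -73457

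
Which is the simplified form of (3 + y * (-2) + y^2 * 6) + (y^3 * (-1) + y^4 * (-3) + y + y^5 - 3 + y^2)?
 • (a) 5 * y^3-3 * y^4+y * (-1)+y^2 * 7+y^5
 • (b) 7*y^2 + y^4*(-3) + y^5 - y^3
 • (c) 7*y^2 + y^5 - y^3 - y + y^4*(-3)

Adding the polynomials and combining like terms:
(3 + y*(-2) + y^2*6) + (y^3*(-1) + y^4*(-3) + y + y^5 - 3 + y^2)
= 7*y^2 + y^5 - y^3 - y + y^4*(-3)
c) 7*y^2 + y^5 - y^3 - y + y^4*(-3)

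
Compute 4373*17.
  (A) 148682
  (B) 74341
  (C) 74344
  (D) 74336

4373 * 17 = 74341
B) 74341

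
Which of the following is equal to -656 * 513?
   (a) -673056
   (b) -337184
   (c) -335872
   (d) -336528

-656 * 513 = -336528
d) -336528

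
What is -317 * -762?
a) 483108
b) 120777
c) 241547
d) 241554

-317 * -762 = 241554
d) 241554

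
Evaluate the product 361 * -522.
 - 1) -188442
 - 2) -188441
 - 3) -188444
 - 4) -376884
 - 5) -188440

361 * -522 = -188442
1) -188442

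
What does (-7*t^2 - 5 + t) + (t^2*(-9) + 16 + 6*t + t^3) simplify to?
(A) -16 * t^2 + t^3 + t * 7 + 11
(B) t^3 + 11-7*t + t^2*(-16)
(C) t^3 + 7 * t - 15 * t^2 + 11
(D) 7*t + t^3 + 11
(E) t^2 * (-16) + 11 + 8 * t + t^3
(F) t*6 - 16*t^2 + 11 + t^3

Adding the polynomials and combining like terms:
(-7*t^2 - 5 + t) + (t^2*(-9) + 16 + 6*t + t^3)
= -16 * t^2 + t^3 + t * 7 + 11
A) -16 * t^2 + t^3 + t * 7 + 11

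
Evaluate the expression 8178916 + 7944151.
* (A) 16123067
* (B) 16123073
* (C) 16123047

8178916 + 7944151 = 16123067
A) 16123067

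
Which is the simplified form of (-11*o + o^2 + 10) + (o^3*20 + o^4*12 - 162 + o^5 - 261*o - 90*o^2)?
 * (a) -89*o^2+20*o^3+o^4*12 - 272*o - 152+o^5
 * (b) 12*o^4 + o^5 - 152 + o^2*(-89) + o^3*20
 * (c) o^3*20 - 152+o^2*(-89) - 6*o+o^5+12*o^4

Adding the polynomials and combining like terms:
(-11*o + o^2 + 10) + (o^3*20 + o^4*12 - 162 + o^5 - 261*o - 90*o^2)
= -89*o^2+20*o^3+o^4*12 - 272*o - 152+o^5
a) -89*o^2+20*o^3+o^4*12 - 272*o - 152+o^5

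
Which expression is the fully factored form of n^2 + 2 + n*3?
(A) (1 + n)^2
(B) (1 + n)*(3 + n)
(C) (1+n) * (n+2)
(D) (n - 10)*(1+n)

We need to factor n^2 + 2 + n*3.
The factored form is (1+n) * (n+2).
C) (1+n) * (n+2)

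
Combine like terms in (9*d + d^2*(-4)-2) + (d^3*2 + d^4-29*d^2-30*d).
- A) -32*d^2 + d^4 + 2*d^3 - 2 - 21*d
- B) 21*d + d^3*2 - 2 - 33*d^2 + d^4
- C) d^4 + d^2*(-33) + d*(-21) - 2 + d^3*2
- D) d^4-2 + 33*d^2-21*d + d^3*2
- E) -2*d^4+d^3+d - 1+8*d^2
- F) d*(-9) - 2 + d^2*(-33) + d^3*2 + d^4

Adding the polynomials and combining like terms:
(9*d + d^2*(-4) - 2) + (d^3*2 + d^4 - 29*d^2 - 30*d)
= d^4 + d^2*(-33) + d*(-21) - 2 + d^3*2
C) d^4 + d^2*(-33) + d*(-21) - 2 + d^3*2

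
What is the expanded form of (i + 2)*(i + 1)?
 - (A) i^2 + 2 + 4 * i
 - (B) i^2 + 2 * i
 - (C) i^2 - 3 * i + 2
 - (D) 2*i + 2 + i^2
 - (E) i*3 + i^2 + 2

Expanding (i + 2)*(i + 1):
= i*3 + i^2 + 2
E) i*3 + i^2 + 2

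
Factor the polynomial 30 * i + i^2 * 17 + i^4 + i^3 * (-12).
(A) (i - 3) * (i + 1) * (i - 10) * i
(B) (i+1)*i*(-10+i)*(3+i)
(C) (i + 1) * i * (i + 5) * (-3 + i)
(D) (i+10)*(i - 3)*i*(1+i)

We need to factor 30 * i + i^2 * 17 + i^4 + i^3 * (-12).
The factored form is (i - 3) * (i + 1) * (i - 10) * i.
A) (i - 3) * (i + 1) * (i - 10) * i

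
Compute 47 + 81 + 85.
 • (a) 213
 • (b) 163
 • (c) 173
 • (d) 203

First: 47 + 81 = 128
Then: 128 + 85 = 213
a) 213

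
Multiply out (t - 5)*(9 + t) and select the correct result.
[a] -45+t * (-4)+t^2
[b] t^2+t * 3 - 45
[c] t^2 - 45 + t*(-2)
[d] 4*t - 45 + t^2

Expanding (t - 5)*(9 + t):
= 4*t - 45 + t^2
d) 4*t - 45 + t^2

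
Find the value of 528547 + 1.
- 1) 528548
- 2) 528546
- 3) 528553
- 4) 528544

528547 + 1 = 528548
1) 528548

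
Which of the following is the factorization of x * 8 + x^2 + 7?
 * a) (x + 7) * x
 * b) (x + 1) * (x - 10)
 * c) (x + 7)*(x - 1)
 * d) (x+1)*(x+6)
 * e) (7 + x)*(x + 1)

We need to factor x * 8 + x^2 + 7.
The factored form is (7 + x)*(x + 1).
e) (7 + x)*(x + 1)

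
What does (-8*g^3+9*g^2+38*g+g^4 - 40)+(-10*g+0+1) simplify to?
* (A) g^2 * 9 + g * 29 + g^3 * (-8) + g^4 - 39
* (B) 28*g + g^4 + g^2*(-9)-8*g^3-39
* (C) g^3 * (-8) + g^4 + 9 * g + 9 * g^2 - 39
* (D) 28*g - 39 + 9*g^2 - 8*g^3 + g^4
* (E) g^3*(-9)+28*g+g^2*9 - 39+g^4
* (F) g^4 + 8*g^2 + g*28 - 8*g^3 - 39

Adding the polynomials and combining like terms:
(-8*g^3 + 9*g^2 + 38*g + g^4 - 40) + (-10*g + 0 + 1)
= 28*g - 39 + 9*g^2 - 8*g^3 + g^4
D) 28*g - 39 + 9*g^2 - 8*g^3 + g^4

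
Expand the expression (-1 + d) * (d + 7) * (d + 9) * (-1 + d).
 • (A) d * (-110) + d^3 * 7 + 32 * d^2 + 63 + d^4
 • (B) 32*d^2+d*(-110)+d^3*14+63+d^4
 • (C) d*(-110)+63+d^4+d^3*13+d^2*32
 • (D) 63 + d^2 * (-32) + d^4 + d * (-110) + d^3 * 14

Expanding (-1 + d) * (d + 7) * (d + 9) * (-1 + d):
= 32*d^2+d*(-110)+d^3*14+63+d^4
B) 32*d^2+d*(-110)+d^3*14+63+d^4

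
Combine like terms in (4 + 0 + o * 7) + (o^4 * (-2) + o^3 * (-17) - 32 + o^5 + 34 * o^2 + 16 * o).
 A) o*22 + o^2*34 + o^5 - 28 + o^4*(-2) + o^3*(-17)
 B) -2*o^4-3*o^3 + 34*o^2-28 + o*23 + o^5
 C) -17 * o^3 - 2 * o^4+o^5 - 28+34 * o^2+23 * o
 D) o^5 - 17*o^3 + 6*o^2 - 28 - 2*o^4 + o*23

Adding the polynomials and combining like terms:
(4 + 0 + o*7) + (o^4*(-2) + o^3*(-17) - 32 + o^5 + 34*o^2 + 16*o)
= -17 * o^3 - 2 * o^4+o^5 - 28+34 * o^2+23 * o
C) -17 * o^3 - 2 * o^4+o^5 - 28+34 * o^2+23 * o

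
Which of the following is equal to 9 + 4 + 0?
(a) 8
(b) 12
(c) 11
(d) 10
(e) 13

First: 9 + 4 = 13
Then: 13 + 0 = 13
e) 13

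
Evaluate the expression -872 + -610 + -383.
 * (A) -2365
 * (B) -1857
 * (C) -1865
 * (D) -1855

First: -872 + -610 = -1482
Then: -1482 + -383 = -1865
C) -1865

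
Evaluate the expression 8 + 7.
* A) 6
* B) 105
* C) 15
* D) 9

8 + 7 = 15
C) 15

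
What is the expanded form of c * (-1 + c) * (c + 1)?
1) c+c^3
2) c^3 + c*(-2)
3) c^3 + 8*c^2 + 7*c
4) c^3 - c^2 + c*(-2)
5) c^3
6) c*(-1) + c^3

Expanding c * (-1 + c) * (c + 1):
= c*(-1) + c^3
6) c*(-1) + c^3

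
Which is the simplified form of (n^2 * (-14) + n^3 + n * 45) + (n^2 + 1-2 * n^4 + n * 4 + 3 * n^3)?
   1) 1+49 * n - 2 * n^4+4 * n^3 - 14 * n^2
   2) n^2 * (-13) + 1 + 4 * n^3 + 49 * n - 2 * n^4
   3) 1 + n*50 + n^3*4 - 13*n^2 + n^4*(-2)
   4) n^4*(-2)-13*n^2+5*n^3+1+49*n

Adding the polynomials and combining like terms:
(n^2*(-14) + n^3 + n*45) + (n^2 + 1 - 2*n^4 + n*4 + 3*n^3)
= n^2 * (-13) + 1 + 4 * n^3 + 49 * n - 2 * n^4
2) n^2 * (-13) + 1 + 4 * n^3 + 49 * n - 2 * n^4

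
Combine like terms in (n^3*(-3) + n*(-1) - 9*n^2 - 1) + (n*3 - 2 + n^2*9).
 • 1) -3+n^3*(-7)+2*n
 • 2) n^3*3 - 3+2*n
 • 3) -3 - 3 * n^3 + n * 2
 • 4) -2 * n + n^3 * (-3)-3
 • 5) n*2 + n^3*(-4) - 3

Adding the polynomials and combining like terms:
(n^3*(-3) + n*(-1) - 9*n^2 - 1) + (n*3 - 2 + n^2*9)
= -3 - 3 * n^3 + n * 2
3) -3 - 3 * n^3 + n * 2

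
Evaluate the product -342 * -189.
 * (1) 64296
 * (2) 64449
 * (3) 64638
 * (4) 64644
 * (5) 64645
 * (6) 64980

-342 * -189 = 64638
3) 64638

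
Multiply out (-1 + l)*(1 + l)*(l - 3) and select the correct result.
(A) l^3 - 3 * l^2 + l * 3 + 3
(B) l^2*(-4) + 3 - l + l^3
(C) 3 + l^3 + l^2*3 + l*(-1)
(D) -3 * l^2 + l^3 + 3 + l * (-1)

Expanding (-1 + l)*(1 + l)*(l - 3):
= -3 * l^2 + l^3 + 3 + l * (-1)
D) -3 * l^2 + l^3 + 3 + l * (-1)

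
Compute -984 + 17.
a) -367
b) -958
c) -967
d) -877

-984 + 17 = -967
c) -967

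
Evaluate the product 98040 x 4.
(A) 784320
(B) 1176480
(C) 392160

98040 * 4 = 392160
C) 392160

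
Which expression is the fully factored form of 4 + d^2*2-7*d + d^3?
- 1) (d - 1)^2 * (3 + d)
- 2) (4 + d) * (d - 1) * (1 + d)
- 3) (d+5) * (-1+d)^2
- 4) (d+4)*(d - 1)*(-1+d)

We need to factor 4 + d^2*2-7*d + d^3.
The factored form is (d+4)*(d - 1)*(-1+d).
4) (d+4)*(d - 1)*(-1+d)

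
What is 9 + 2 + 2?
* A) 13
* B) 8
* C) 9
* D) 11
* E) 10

First: 9 + 2 = 11
Then: 11 + 2 = 13
A) 13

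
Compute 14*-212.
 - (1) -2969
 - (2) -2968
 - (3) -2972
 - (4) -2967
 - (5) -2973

14 * -212 = -2968
2) -2968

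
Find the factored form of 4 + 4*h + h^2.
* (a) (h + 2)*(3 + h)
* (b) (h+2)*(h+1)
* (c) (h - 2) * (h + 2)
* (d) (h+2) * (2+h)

We need to factor 4 + 4*h + h^2.
The factored form is (h+2) * (2+h).
d) (h+2) * (2+h)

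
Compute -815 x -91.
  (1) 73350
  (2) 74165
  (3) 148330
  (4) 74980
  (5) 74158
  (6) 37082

-815 * -91 = 74165
2) 74165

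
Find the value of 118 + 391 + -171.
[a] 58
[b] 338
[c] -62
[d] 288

First: 118 + 391 = 509
Then: 509 + -171 = 338
b) 338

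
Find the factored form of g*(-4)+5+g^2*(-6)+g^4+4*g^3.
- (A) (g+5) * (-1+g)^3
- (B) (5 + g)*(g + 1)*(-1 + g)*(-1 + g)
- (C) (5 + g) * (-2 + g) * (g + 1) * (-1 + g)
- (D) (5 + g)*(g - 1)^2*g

We need to factor g*(-4)+5+g^2*(-6)+g^4+4*g^3.
The factored form is (5 + g)*(g + 1)*(-1 + g)*(-1 + g).
B) (5 + g)*(g + 1)*(-1 + g)*(-1 + g)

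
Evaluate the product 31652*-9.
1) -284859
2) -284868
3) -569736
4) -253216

31652 * -9 = -284868
2) -284868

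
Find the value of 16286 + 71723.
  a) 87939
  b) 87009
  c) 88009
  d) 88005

16286 + 71723 = 88009
c) 88009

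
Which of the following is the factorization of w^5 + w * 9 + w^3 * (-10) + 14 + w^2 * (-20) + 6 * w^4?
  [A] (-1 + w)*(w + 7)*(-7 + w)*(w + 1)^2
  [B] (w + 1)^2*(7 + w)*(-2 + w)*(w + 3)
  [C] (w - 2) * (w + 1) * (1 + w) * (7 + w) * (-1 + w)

We need to factor w^5 + w * 9 + w^3 * (-10) + 14 + w^2 * (-20) + 6 * w^4.
The factored form is (w - 2) * (w + 1) * (1 + w) * (7 + w) * (-1 + w).
C) (w - 2) * (w + 1) * (1 + w) * (7 + w) * (-1 + w)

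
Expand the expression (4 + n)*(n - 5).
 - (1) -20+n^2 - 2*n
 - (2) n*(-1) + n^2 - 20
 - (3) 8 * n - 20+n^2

Expanding (4 + n)*(n - 5):
= n*(-1) + n^2 - 20
2) n*(-1) + n^2 - 20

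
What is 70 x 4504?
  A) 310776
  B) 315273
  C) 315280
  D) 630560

70 * 4504 = 315280
C) 315280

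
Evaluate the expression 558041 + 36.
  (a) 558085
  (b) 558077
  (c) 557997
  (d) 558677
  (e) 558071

558041 + 36 = 558077
b) 558077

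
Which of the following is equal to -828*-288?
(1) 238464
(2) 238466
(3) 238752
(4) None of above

-828 * -288 = 238464
1) 238464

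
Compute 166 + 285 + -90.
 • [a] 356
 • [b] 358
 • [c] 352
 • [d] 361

First: 166 + 285 = 451
Then: 451 + -90 = 361
d) 361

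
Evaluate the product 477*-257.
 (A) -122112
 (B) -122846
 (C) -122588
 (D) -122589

477 * -257 = -122589
D) -122589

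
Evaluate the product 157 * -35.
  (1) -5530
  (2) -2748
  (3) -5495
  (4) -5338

157 * -35 = -5495
3) -5495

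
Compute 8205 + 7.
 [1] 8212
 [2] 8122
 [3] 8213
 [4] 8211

8205 + 7 = 8212
1) 8212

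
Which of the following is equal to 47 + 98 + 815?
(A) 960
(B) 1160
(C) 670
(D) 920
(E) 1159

First: 47 + 98 = 145
Then: 145 + 815 = 960
A) 960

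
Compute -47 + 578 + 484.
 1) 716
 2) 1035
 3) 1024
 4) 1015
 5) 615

First: -47 + 578 = 531
Then: 531 + 484 = 1015
4) 1015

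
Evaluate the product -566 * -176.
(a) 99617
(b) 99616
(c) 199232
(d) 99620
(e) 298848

-566 * -176 = 99616
b) 99616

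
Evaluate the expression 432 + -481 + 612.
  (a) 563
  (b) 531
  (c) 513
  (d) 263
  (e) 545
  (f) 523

First: 432 + -481 = -49
Then: -49 + 612 = 563
a) 563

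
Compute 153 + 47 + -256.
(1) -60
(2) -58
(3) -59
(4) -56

First: 153 + 47 = 200
Then: 200 + -256 = -56
4) -56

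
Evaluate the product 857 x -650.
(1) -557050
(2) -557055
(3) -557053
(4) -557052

857 * -650 = -557050
1) -557050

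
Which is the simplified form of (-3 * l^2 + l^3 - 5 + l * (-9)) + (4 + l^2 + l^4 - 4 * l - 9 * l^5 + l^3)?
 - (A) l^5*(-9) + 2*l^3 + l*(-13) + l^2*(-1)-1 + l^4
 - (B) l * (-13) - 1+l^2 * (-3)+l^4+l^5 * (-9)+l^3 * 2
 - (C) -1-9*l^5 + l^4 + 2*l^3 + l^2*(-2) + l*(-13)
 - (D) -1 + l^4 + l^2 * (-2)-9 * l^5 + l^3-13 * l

Adding the polynomials and combining like terms:
(-3*l^2 + l^3 - 5 + l*(-9)) + (4 + l^2 + l^4 - 4*l - 9*l^5 + l^3)
= -1-9*l^5 + l^4 + 2*l^3 + l^2*(-2) + l*(-13)
C) -1-9*l^5 + l^4 + 2*l^3 + l^2*(-2) + l*(-13)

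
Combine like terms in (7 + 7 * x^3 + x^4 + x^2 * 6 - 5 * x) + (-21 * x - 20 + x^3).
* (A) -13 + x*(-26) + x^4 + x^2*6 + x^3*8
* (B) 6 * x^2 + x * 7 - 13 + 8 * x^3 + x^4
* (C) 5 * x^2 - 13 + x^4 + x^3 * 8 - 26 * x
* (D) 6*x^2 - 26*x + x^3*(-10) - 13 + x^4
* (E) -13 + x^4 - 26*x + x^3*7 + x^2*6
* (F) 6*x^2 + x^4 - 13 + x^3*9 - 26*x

Adding the polynomials and combining like terms:
(7 + 7*x^3 + x^4 + x^2*6 - 5*x) + (-21*x - 20 + x^3)
= -13 + x*(-26) + x^4 + x^2*6 + x^3*8
A) -13 + x*(-26) + x^4 + x^2*6 + x^3*8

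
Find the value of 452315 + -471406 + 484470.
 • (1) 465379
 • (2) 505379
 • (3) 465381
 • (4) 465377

First: 452315 + -471406 = -19091
Then: -19091 + 484470 = 465379
1) 465379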